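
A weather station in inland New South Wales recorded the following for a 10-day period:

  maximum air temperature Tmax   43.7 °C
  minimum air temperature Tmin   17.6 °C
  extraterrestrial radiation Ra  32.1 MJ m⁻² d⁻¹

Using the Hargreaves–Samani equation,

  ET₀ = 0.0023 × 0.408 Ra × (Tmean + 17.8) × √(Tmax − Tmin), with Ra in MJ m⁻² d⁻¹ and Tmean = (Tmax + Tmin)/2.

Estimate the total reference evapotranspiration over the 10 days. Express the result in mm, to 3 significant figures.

Tmean = (43.7 + 17.6)/2 = 30.65 °C
0.408 Ra = 0.408 × 32.1 = 13.0968 mm/d equivalent
ET₀ = 0.0023 × 13.0968 × (30.65 + 17.8) × √26.1 = 0.0023 × 13.0968 × 48.45 × 5.1088 = 7.4560 mm/d
Over 10 days: 7.4560 × 10 = 74.560 mm

74.6 mm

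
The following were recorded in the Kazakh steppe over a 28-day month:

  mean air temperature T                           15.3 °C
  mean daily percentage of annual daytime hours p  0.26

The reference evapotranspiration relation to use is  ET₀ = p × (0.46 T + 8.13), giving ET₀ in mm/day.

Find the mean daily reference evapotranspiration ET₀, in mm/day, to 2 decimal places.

3.94 mm/day

ET₀ = 0.26 × (0.46 × 15.3 + 8.13) = 0.26 × 15.168 = 3.9437 mm/d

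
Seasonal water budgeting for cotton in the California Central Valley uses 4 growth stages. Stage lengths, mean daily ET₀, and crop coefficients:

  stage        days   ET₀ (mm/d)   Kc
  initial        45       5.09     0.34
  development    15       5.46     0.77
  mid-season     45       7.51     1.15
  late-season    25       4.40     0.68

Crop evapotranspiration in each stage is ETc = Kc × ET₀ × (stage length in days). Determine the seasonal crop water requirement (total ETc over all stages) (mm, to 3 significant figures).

604 mm

initial: 0.34 × 5.09 × 45 = 77.88 mm
development: 0.77 × 5.46 × 15 = 63.06 mm
mid-season: 1.15 × 7.51 × 45 = 388.64 mm
late-season: 0.68 × 4.40 × 25 = 74.80 mm
Seasonal total = 604.38 mm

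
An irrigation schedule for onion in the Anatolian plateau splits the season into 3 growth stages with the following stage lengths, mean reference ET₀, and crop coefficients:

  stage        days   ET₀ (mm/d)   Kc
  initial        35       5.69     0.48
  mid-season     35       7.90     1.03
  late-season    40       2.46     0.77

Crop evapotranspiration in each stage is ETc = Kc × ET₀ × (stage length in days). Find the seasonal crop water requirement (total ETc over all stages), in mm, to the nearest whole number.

initial: 0.48 × 5.69 × 35 = 95.59 mm
mid-season: 1.03 × 7.90 × 35 = 284.80 mm
late-season: 0.77 × 2.46 × 40 = 75.77 mm
Seasonal total = 456.16 mm

456 mm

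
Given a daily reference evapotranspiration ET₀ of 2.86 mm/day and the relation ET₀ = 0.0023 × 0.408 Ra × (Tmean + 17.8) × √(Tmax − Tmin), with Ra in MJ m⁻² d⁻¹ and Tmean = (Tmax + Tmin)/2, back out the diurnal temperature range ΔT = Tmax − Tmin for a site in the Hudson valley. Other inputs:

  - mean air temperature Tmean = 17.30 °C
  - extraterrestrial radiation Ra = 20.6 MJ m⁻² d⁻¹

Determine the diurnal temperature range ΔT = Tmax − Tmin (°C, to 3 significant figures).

17.8 °C

√ΔT = ET₀ / [0.0023 × 0.408 × Ra × (Tmean+17.8)] = 2.86 / (0.0023 × 8.4048 × 35.10) = 4.2151
ΔT = 4.2151² = 17.767 °C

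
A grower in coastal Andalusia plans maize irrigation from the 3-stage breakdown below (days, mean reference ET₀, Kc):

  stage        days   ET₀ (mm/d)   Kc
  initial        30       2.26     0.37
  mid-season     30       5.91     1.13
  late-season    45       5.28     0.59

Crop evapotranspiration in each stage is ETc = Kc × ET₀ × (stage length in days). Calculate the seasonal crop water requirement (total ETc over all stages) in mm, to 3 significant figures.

366 mm

initial: 0.37 × 2.26 × 30 = 25.09 mm
mid-season: 1.13 × 5.91 × 30 = 200.35 mm
late-season: 0.59 × 5.28 × 45 = 140.18 mm
Seasonal total = 365.62 mm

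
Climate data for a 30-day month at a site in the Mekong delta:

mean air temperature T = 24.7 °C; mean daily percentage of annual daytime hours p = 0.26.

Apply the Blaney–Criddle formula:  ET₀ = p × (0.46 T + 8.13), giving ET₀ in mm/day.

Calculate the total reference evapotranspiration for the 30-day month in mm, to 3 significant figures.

ET₀ = 0.26 × (0.46 × 24.7 + 8.13) = 0.26 × 19.492 = 5.0679 mm/d
Monthly total = 5.0679 × 30 = 152.037 mm

152 mm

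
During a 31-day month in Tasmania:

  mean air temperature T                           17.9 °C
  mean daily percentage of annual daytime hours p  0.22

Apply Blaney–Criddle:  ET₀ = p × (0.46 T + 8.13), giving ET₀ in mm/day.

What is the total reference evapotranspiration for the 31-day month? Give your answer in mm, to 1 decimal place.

ET₀ = 0.22 × (0.46 × 17.9 + 8.13) = 0.22 × 16.364 = 3.6001 mm/d
Monthly total = 3.6001 × 31 = 111.603 mm

111.6 mm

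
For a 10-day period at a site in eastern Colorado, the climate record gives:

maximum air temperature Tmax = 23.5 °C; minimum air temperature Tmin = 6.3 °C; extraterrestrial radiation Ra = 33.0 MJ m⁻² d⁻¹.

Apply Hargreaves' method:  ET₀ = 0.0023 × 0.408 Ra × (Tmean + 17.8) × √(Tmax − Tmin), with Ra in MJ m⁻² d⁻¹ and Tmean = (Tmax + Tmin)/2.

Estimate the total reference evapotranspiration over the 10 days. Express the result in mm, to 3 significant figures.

42.0 mm

Tmean = (23.5 + 6.3)/2 = 14.90 °C
0.408 Ra = 0.408 × 33.0 = 13.4640 mm/d equivalent
ET₀ = 0.0023 × 13.4640 × (14.90 + 17.8) × √17.2 = 0.0023 × 13.4640 × 32.70 × 4.1473 = 4.1997 mm/d
Over 10 days: 4.1997 × 10 = 41.997 mm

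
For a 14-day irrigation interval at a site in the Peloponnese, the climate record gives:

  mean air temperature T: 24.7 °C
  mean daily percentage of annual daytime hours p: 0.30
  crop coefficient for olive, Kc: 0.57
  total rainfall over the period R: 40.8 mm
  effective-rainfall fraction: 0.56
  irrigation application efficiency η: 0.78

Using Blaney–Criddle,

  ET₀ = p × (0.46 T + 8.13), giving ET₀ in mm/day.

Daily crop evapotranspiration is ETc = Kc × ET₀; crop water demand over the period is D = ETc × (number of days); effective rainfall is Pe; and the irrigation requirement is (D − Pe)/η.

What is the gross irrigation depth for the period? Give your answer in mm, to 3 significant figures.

30.5 mm

ET₀ = 0.30 × (0.46 × 24.7 + 8.13) = 0.30 × 19.492 = 5.8476 mm/d
ETc = Kc × ET₀ = 0.57 × 5.8476 = 3.3331 mm/d
Crop demand D = ETc × 14 d = 3.3331 × 14 = 46.663 mm
Pe = 0.56 × 40.8 = 22.848 mm
D − Pe = 46.663 − 22.848 = 23.815 mm
Gross irrigation = 23.815 / 0.78 = 30.532 mm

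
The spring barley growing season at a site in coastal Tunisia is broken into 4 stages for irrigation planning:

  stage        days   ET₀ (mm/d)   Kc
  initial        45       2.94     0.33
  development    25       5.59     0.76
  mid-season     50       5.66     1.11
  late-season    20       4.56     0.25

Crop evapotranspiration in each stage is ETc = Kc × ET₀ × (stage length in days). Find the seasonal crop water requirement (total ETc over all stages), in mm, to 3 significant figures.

487 mm

initial: 0.33 × 2.94 × 45 = 43.66 mm
development: 0.76 × 5.59 × 25 = 106.21 mm
mid-season: 1.11 × 5.66 × 50 = 314.13 mm
late-season: 0.25 × 4.56 × 20 = 22.80 mm
Seasonal total = 486.80 mm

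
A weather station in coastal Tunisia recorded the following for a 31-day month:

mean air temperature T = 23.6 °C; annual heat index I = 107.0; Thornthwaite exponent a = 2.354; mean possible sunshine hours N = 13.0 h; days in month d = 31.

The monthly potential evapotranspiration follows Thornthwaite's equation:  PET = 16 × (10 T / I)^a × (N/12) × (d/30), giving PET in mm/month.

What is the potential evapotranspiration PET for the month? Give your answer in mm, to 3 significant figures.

115 mm

10T/I = 10 × 23.6 / 107.0 = 2.2056
(10T/I)^a = 2.2056^2.354 = 6.4367
Uncorrected PET = 16 × 6.4367 = 102.987 mm
Correction = (N/12)(d/30) = (13.0/12)(31/30) = 1.1194
PET = 102.987 × 1.1194 = 115.284 mm/month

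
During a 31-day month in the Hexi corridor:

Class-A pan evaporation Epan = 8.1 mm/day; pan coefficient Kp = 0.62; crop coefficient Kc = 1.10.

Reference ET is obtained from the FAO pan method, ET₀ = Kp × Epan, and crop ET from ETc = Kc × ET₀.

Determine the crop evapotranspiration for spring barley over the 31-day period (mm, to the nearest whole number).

171 mm

ET₀ = 0.62 × 8.1 = 5.0220 mm/d
ETc = Kc × ET₀ = 1.10 × 5.0220 = 5.5242 mm/d
Over 31 days: 5.5242 × 31 = 171.250 mm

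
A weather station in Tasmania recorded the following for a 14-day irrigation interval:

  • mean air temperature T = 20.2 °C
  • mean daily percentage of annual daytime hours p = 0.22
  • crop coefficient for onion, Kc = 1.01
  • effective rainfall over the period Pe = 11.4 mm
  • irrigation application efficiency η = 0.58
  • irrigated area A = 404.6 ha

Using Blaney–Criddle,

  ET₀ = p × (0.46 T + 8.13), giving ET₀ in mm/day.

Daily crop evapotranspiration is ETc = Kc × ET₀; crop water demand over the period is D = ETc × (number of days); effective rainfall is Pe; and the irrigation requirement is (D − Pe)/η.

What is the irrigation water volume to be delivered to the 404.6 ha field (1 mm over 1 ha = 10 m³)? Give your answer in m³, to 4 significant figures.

298500 m³

ET₀ = 0.22 × (0.46 × 20.2 + 8.13) = 0.22 × 17.422 = 3.8328 mm/d
ETc = Kc × ET₀ = 1.01 × 3.8328 = 3.8711 mm/d
Crop demand D = ETc × 14 d = 3.8711 × 14 = 54.195 mm
D − Pe = 54.195 − 11.4 = 42.795 mm
Gross irrigation = 42.795 / 0.58 = 73.784 mm
Volume = 73.784 mm × 404.6 ha × 10 = 298530.1 m³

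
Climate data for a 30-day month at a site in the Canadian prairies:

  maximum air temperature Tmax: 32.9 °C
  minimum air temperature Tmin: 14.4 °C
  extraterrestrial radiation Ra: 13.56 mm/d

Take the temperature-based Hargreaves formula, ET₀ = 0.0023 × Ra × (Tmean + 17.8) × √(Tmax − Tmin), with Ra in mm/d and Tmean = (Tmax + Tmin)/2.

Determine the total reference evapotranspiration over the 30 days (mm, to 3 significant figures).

Tmean = (32.9 + 14.4)/2 = 23.65 °C
ET₀ = 0.0023 × 13.56 × (23.65 + 17.8) × √18.5 = 0.0023 × 13.56 × 41.45 × 4.3012 = 5.5603 mm/d
Over 30 days: 5.5603 × 30 = 166.809 mm

167 mm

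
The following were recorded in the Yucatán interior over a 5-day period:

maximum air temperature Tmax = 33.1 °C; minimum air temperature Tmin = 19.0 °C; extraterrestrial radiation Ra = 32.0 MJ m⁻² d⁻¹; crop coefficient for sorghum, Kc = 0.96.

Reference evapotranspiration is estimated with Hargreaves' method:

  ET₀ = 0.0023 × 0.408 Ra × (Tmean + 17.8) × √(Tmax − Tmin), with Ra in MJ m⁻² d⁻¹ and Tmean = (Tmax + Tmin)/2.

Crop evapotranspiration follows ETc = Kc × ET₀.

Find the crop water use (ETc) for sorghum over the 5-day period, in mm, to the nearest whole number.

24 mm

Tmean = (33.1 + 19.0)/2 = 26.05 °C
0.408 Ra = 0.408 × 32.0 = 13.0560 mm/d equivalent
ET₀ = 0.0023 × 13.0560 × (26.05 + 17.8) × √14.1 = 0.0023 × 13.0560 × 43.85 × 3.7550 = 4.9444 mm/d
ETc = Kc × ET₀ = 0.96 × 4.9444 = 4.7466 mm/d
Over 5 days: 4.7466 × 5 = 23.733 mm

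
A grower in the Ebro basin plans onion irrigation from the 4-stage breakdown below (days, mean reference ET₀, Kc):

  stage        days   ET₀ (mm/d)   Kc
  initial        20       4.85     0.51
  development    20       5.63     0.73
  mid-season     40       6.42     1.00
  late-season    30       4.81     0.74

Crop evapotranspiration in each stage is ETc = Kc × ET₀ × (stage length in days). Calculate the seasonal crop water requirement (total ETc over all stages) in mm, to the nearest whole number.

495 mm

initial: 0.51 × 4.85 × 20 = 49.47 mm
development: 0.73 × 5.63 × 20 = 82.20 mm
mid-season: 1.00 × 6.42 × 40 = 256.80 mm
late-season: 0.74 × 4.81 × 30 = 106.78 mm
Seasonal total = 495.25 mm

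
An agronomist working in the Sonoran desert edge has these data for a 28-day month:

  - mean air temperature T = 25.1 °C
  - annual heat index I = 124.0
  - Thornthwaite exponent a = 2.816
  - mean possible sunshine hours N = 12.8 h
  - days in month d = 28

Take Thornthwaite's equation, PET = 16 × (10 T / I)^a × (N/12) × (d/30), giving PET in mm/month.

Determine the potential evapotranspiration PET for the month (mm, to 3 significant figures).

116 mm

10T/I = 10 × 25.1 / 124.0 = 2.0242
(10T/I)^a = 2.0242^2.816 = 7.2847
Uncorrected PET = 16 × 7.2847 = 116.555 mm
Correction = (N/12)(d/30) = (12.8/12)(28/30) = 0.9956
PET = 116.555 × 0.9956 = 116.042 mm/month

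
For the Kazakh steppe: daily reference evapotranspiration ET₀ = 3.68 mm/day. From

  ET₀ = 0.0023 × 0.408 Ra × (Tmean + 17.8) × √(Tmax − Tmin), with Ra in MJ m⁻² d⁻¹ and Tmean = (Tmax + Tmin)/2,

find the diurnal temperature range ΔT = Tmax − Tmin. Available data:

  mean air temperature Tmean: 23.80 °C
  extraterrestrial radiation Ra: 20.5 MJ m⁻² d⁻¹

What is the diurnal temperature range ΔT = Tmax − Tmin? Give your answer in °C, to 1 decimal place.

21.1 °C

√ΔT = ET₀ / [0.0023 × 0.408 × Ra × (Tmean+17.8)] = 3.68 / (0.0023 × 8.3640 × 41.60) = 4.5985
ΔT = 4.5985² = 21.146 °C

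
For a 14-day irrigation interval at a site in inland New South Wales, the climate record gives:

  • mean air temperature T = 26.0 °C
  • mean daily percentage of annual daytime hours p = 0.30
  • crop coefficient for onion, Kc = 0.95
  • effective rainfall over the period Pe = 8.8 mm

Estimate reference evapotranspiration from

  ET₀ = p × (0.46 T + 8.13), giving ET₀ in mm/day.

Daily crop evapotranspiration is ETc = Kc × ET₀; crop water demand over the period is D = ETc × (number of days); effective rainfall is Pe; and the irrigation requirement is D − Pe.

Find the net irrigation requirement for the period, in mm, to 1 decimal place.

ET₀ = 0.30 × (0.46 × 26.0 + 8.13) = 0.30 × 20.090 = 6.0270 mm/d
ETc = Kc × ET₀ = 0.95 × 6.0270 = 5.7257 mm/d
Crop demand D = ETc × 14 d = 5.7257 × 14 = 80.160 mm
D − Pe = 80.160 − 8.8 = 71.360 mm

71.4 mm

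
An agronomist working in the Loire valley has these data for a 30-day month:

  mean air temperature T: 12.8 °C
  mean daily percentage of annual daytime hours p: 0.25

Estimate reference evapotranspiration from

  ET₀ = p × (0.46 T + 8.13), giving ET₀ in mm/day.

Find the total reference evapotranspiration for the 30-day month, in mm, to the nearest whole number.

105 mm

ET₀ = 0.25 × (0.46 × 12.8 + 8.13) = 0.25 × 14.018 = 3.5045 mm/d
Monthly total = 3.5045 × 30 = 105.135 mm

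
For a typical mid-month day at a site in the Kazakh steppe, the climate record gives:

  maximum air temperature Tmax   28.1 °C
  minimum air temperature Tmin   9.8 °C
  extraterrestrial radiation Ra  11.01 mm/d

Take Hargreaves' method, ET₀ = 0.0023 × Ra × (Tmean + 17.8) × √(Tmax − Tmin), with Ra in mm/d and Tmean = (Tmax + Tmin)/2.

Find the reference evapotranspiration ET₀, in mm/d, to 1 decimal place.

4.0 mm/d

Tmean = (28.1 + 9.8)/2 = 18.95 °C
ET₀ = 0.0023 × 11.01 × (18.95 + 17.8) × √18.3 = 0.0023 × 11.01 × 36.75 × 4.2778 = 3.9810 mm/d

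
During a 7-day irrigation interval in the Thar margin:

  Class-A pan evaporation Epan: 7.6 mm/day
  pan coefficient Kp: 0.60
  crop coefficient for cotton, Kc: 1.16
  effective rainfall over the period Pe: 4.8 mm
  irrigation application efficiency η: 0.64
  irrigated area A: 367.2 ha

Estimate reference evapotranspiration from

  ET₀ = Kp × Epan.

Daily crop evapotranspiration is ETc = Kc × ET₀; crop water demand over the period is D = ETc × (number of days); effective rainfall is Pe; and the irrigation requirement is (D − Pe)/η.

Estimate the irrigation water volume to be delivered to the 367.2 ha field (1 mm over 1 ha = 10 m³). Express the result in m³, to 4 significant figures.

184900 m³

ET₀ = 0.60 × 7.6 = 4.5600 mm/d
ETc = Kc × ET₀ = 1.16 × 4.5600 = 5.2896 mm/d
Crop demand D = ETc × 7 d = 5.2896 × 7 = 37.027 mm
D − Pe = 37.027 − 4.8 = 32.227 mm
Gross irrigation = 32.227 / 0.64 = 50.355 mm
Volume = 50.355 mm × 367.2 ha × 10 = 184903.6 m³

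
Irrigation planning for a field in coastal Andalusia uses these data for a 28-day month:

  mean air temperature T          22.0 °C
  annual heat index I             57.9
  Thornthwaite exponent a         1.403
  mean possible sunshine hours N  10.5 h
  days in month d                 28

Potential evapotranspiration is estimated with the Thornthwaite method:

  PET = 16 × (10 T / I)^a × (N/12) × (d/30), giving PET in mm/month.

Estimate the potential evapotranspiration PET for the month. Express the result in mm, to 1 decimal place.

85.0 mm

10T/I = 10 × 22.0 / 57.9 = 3.7997
(10T/I)^a = 3.7997^1.403 = 6.5071
Uncorrected PET = 16 × 6.5071 = 104.114 mm
Correction = (N/12)(d/30) = (10.5/12)(28/30) = 0.8167
PET = 104.114 × 0.8167 = 85.030 mm/month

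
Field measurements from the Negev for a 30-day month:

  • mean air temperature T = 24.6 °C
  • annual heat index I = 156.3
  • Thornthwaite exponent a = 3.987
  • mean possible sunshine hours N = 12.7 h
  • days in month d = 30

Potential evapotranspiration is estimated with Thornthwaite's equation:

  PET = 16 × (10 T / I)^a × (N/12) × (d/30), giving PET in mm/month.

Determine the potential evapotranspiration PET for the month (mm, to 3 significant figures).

103 mm

10T/I = 10 × 24.6 / 156.3 = 1.5739
(10T/I)^a = 1.5739^3.987 = 6.1003
Uncorrected PET = 16 × 6.1003 = 97.605 mm
Correction = (N/12)(d/30) = (12.7/12)(30/30) = 1.0583
PET = 97.605 × 1.0583 = 103.295 mm/month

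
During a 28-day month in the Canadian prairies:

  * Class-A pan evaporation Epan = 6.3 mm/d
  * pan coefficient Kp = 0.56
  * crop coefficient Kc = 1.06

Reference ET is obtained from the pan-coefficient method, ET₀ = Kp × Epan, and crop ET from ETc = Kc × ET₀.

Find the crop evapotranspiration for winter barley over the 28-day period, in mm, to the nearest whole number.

105 mm

ET₀ = 0.56 × 6.3 = 3.5280 mm/d
ETc = Kc × ET₀ = 1.06 × 3.5280 = 3.7397 mm/d
Over 28 days: 3.7397 × 28 = 104.712 mm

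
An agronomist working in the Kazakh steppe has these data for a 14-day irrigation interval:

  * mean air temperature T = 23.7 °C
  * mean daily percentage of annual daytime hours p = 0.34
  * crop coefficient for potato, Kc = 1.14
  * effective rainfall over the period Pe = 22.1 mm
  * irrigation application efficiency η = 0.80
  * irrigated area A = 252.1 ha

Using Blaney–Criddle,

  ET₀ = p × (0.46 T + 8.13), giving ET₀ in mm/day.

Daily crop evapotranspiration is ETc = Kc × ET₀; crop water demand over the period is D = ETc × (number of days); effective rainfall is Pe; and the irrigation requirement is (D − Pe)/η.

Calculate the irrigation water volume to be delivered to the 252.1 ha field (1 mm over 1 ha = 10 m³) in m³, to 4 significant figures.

ET₀ = 0.34 × (0.46 × 23.7 + 8.13) = 0.34 × 19.032 = 6.4709 mm/d
ETc = Kc × ET₀ = 1.14 × 6.4709 = 7.3768 mm/d
Crop demand D = ETc × 14 d = 7.3768 × 14 = 103.275 mm
D − Pe = 103.275 − 22.1 = 81.175 mm
Gross irrigation = 81.175 / 0.80 = 101.469 mm
Volume = 101.469 mm × 252.1 ha × 10 = 255803.3 m³

255800 m³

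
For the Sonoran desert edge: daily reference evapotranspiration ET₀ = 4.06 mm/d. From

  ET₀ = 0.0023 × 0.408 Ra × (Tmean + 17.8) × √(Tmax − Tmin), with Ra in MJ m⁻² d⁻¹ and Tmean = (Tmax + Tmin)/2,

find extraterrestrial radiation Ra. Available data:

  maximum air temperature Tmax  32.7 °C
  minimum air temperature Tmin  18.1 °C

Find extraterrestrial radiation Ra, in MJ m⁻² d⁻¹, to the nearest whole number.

26 MJ m⁻² d⁻¹

Tmean = (32.7+18.1)/2 = 25.40 °C; ΔT = 14.6
Ra = ET₀ / [0.0023 × 0.408 × (Tmean+17.8) × √ΔT]
   = 4.06 / (0.0023 × 0.408 × 43.20 × 3.8210) = 26.211 MJ m⁻² d⁻¹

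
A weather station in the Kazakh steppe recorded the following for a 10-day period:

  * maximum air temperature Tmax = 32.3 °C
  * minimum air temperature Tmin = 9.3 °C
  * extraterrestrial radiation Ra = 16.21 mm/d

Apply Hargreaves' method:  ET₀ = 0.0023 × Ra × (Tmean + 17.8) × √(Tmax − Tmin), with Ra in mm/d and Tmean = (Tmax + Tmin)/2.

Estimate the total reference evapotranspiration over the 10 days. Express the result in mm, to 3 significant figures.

69.0 mm

Tmean = (32.3 + 9.3)/2 = 20.80 °C
ET₀ = 0.0023 × 16.21 × (20.80 + 17.8) × √23.0 = 0.0023 × 16.21 × 38.60 × 4.7958 = 6.9017 mm/d
Over 10 days: 6.9017 × 10 = 69.017 mm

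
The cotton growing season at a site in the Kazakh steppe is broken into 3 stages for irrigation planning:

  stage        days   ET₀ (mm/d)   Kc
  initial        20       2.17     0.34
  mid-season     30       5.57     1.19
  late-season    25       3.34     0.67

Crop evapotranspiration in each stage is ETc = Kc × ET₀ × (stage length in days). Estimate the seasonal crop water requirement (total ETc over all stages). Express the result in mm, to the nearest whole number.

270 mm

initial: 0.34 × 2.17 × 20 = 14.76 mm
mid-season: 1.19 × 5.57 × 30 = 198.85 mm
late-season: 0.67 × 3.34 × 25 = 55.95 mm
Seasonal total = 269.56 mm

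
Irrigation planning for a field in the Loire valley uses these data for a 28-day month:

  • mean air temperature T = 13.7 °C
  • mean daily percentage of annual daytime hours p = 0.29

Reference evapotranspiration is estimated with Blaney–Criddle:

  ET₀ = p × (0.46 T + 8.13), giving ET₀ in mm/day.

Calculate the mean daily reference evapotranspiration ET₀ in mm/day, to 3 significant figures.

ET₀ = 0.29 × (0.46 × 13.7 + 8.13) = 0.29 × 14.432 = 4.1853 mm/d

4.19 mm/day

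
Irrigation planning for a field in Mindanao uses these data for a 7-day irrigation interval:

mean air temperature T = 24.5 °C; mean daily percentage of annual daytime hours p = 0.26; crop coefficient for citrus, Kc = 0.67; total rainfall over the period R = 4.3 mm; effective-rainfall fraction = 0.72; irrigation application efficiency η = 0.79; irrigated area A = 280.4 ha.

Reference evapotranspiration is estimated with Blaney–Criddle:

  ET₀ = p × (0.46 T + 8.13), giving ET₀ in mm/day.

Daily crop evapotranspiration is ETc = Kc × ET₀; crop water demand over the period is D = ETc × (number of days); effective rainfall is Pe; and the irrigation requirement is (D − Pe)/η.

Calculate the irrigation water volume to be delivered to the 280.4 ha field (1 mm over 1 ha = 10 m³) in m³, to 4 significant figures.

ET₀ = 0.26 × (0.46 × 24.5 + 8.13) = 0.26 × 19.400 = 5.0440 mm/d
ETc = Kc × ET₀ = 0.67 × 5.0440 = 3.3795 mm/d
Crop demand D = ETc × 7 d = 3.3795 × 7 = 23.657 mm
Pe = 0.72 × 4.3 = 3.096 mm
D − Pe = 23.657 − 3.096 = 20.561 mm
Gross irrigation = 20.561 / 0.79 = 26.027 mm
Volume = 26.027 mm × 280.4 ha × 10 = 72979.7 m³

72980 m³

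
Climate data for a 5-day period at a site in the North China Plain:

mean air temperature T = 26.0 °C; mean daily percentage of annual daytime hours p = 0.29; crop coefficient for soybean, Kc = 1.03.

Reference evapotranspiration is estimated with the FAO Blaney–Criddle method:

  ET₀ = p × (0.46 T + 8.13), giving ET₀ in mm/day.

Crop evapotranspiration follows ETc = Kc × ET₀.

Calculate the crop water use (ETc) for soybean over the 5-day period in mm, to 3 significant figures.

30.0 mm

ET₀ = 0.29 × (0.46 × 26.0 + 8.13) = 0.29 × 20.090 = 5.8261 mm/d
ETc = Kc × ET₀ = 1.03 × 5.8261 = 6.0009 mm/d
Over 5 days: 6.0009 × 5 = 30.005 mm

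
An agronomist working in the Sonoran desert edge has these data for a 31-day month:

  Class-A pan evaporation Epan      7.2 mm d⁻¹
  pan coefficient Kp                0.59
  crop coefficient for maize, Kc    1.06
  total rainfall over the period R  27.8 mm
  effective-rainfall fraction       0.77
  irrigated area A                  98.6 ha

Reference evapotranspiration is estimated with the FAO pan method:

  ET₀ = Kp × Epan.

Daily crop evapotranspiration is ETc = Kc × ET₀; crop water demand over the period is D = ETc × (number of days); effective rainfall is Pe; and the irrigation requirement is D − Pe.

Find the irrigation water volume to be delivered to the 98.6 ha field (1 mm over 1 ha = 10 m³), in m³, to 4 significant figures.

116500 m³

ET₀ = 0.59 × 7.2 = 4.2480 mm/d
ETc = Kc × ET₀ = 1.06 × 4.2480 = 4.5029 mm/d
Crop demand D = ETc × 31 d = 4.5029 × 31 = 139.590 mm
Pe = 0.77 × 27.8 = 21.406 mm
D − Pe = 139.590 − 21.406 = 118.184 mm
Volume = 118.184 mm × 98.6 ha × 10 = 116529.4 m³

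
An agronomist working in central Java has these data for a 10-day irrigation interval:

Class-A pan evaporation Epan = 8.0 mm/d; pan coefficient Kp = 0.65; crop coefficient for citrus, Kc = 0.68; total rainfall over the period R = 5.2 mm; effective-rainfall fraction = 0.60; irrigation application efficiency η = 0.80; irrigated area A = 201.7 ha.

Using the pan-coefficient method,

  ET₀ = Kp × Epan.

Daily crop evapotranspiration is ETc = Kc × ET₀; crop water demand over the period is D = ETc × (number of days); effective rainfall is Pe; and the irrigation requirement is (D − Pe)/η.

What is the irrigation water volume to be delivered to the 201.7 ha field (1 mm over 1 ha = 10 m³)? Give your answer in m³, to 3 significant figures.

ET₀ = 0.65 × 8.0 = 5.2000 mm/d
ETc = Kc × ET₀ = 0.68 × 5.2000 = 3.5360 mm/d
Crop demand D = ETc × 10 d = 3.5360 × 10 = 35.360 mm
Pe = 0.60 × 5.2 = 3.120 mm
D − Pe = 35.360 − 3.120 = 32.240 mm
Gross irrigation = 32.240 / 0.80 = 40.300 mm
Volume = 40.300 mm × 201.7 ha × 10 = 81285.1 m³

81300 m³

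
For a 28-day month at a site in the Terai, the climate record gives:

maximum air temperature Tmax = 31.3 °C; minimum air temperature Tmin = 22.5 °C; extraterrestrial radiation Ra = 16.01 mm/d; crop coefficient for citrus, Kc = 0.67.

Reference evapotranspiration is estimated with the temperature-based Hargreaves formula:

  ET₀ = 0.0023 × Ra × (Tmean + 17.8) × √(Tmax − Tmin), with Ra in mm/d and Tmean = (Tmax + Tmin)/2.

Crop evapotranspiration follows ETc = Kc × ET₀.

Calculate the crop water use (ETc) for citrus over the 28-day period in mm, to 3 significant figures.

Tmean = (31.3 + 22.5)/2 = 26.90 °C
ET₀ = 0.0023 × 16.01 × (26.90 + 17.8) × √8.8 = 0.0023 × 16.01 × 44.70 × 2.9665 = 4.8828 mm/d
ETc = Kc × ET₀ = 0.67 × 4.8828 = 3.2715 mm/d
Over 28 days: 3.2715 × 28 = 91.602 mm

91.6 mm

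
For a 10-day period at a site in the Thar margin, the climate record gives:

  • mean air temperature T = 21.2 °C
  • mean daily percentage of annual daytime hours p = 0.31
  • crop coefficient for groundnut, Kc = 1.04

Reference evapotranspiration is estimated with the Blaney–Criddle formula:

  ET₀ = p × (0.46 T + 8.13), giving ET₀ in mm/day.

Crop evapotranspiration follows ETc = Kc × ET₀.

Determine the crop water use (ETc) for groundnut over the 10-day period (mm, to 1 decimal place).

ET₀ = 0.31 × (0.46 × 21.2 + 8.13) = 0.31 × 17.882 = 5.5434 mm/d
ETc = Kc × ET₀ = 1.04 × 5.5434 = 5.7651 mm/d
Over 10 days: 5.7651 × 10 = 57.651 mm

57.7 mm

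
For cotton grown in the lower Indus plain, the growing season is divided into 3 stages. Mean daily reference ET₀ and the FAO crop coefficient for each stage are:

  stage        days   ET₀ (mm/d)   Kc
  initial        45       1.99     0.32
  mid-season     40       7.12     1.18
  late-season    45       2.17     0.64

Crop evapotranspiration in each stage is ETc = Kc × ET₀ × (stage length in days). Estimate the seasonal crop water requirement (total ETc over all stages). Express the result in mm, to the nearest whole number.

427 mm

initial: 0.32 × 1.99 × 45 = 28.66 mm
mid-season: 1.18 × 7.12 × 40 = 336.06 mm
late-season: 0.64 × 2.17 × 45 = 62.50 mm
Seasonal total = 427.22 mm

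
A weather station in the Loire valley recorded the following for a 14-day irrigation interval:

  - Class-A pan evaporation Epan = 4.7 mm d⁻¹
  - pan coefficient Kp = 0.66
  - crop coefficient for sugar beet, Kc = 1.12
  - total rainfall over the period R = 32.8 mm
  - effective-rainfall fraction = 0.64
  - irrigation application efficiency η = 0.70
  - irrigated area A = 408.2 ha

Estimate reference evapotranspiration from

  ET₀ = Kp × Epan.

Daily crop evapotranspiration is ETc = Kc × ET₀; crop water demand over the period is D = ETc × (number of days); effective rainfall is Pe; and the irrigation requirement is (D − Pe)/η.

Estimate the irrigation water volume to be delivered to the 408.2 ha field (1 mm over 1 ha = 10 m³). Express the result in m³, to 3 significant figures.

161000 m³

ET₀ = 0.66 × 4.7 = 3.1020 mm/d
ETc = Kc × ET₀ = 1.12 × 3.1020 = 3.4742 mm/d
Crop demand D = ETc × 14 d = 3.4742 × 14 = 48.639 mm
Pe = 0.64 × 32.8 = 20.992 mm
D − Pe = 48.639 − 20.992 = 27.647 mm
Gross irrigation = 27.647 / 0.70 = 39.496 mm
Volume = 39.496 mm × 408.2 ha × 10 = 161222.7 m³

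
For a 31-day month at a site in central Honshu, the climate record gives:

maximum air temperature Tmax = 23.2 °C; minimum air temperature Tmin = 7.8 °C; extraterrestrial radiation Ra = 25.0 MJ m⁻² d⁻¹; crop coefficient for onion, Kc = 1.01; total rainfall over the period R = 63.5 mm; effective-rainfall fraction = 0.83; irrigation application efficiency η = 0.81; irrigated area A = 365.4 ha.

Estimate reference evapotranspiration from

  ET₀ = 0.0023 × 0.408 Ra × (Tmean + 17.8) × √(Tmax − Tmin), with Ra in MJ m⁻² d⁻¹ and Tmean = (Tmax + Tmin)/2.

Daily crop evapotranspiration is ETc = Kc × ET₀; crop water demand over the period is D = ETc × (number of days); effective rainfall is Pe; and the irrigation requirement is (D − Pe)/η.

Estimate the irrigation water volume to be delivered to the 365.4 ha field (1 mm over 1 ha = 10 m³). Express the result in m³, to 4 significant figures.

195300 m³

Tmean = (23.2 + 7.8)/2 = 15.50 °C
0.408 Ra = 0.408 × 25.0 = 10.2000 mm/d equivalent
ET₀ = 0.0023 × 10.2000 × (15.50 + 17.8) × √15.4 = 0.0023 × 10.2000 × 33.30 × 3.9243 = 3.0657 mm/d
ETc = Kc × ET₀ = 1.01 × 3.0657 = 3.0964 mm/d
Crop demand D = ETc × 31 d = 3.0964 × 31 = 95.988 mm
Pe = 0.83 × 63.5 = 52.705 mm
D − Pe = 95.988 − 52.705 = 43.283 mm
Gross irrigation = 43.283 / 0.81 = 53.436 mm
Volume = 53.436 mm × 365.4 ha × 10 = 195255.1 m³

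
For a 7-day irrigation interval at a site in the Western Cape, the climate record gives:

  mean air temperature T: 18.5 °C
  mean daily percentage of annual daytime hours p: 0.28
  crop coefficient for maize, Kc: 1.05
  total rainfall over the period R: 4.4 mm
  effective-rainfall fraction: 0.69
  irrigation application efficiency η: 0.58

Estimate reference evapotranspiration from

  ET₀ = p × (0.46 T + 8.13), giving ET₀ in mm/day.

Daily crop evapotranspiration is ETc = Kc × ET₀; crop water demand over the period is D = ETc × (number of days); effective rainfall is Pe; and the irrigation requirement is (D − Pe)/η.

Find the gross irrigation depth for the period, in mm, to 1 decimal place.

53.8 mm

ET₀ = 0.28 × (0.46 × 18.5 + 8.13) = 0.28 × 16.640 = 4.6592 mm/d
ETc = Kc × ET₀ = 1.05 × 4.6592 = 4.8922 mm/d
Crop demand D = ETc × 7 d = 4.8922 × 7 = 34.245 mm
Pe = 0.69 × 4.4 = 3.036 mm
D − Pe = 34.245 − 3.036 = 31.209 mm
Gross irrigation = 31.209 / 0.58 = 53.809 mm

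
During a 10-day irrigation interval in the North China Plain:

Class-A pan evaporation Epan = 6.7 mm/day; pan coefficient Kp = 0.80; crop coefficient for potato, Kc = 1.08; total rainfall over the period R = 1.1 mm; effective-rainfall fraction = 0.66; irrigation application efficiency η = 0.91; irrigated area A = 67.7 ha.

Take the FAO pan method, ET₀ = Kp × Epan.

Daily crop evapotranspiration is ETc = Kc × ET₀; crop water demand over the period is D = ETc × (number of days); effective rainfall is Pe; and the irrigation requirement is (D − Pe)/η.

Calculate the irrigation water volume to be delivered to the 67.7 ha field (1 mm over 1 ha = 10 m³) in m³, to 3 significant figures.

ET₀ = 0.80 × 6.7 = 5.3600 mm/d
ETc = Kc × ET₀ = 1.08 × 5.3600 = 5.7888 mm/d
Crop demand D = ETc × 10 d = 5.7888 × 10 = 57.888 mm
Pe = 0.66 × 1.1 = 0.726 mm
D − Pe = 57.888 − 0.726 = 57.162 mm
Gross irrigation = 57.162 / 0.91 = 62.815 mm
Volume = 62.815 mm × 67.7 ha × 10 = 42525.8 m³

42500 m³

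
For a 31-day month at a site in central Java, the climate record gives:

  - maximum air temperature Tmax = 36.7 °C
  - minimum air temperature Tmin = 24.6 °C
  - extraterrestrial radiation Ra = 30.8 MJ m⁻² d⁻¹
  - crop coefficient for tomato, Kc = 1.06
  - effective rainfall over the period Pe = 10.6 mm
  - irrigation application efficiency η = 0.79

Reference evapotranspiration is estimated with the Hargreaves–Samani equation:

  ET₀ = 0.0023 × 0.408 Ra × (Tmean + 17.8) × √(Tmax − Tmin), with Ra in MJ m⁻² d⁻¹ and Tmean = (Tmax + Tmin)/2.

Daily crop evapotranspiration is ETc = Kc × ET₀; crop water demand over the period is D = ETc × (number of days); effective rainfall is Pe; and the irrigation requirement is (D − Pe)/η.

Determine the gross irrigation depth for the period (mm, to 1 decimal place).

Tmean = (36.7 + 24.6)/2 = 30.65 °C
0.408 Ra = 0.408 × 30.8 = 12.5664 mm/d equivalent
ET₀ = 0.0023 × 12.5664 × (30.65 + 17.8) × √12.1 = 0.0023 × 12.5664 × 48.45 × 3.4785 = 4.8711 mm/d
ETc = Kc × ET₀ = 1.06 × 4.8711 = 5.1634 mm/d
Crop demand D = ETc × 31 d = 5.1634 × 31 = 160.065 mm
D − Pe = 160.065 − 10.6 = 149.465 mm
Gross irrigation = 149.465 / 0.79 = 189.196 mm

189.2 mm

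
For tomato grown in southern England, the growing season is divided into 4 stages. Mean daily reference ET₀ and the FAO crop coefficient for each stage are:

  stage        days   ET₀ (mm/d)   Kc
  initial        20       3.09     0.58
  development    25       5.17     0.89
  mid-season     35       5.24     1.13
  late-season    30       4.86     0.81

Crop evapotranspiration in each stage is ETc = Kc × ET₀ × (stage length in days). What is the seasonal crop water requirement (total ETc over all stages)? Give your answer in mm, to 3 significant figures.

476 mm

initial: 0.58 × 3.09 × 20 = 35.84 mm
development: 0.89 × 5.17 × 25 = 115.03 mm
mid-season: 1.13 × 5.24 × 35 = 207.24 mm
late-season: 0.81 × 4.86 × 30 = 118.10 mm
Seasonal total = 476.21 mm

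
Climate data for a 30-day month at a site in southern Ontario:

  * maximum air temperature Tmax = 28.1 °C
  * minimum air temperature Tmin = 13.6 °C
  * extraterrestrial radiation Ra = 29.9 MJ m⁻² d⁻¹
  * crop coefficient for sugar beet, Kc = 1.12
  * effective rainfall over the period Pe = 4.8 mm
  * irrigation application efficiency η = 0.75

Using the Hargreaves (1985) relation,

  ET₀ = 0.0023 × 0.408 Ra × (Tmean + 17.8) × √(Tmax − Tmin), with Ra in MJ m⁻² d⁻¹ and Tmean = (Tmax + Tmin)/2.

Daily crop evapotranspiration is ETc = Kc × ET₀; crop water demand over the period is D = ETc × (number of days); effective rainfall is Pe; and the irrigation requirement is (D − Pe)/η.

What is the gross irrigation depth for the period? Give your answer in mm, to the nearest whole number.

179 mm

Tmean = (28.1 + 13.6)/2 = 20.85 °C
0.408 Ra = 0.408 × 29.9 = 12.1992 mm/d equivalent
ET₀ = 0.0023 × 12.1992 × (20.85 + 17.8) × √14.5 = 0.0023 × 12.1992 × 38.65 × 3.8079 = 4.1295 mm/d
ETc = Kc × ET₀ = 1.12 × 4.1295 = 4.6250 mm/d
Crop demand D = ETc × 30 d = 4.6250 × 30 = 138.750 mm
D − Pe = 138.750 − 4.8 = 133.950 mm
Gross irrigation = 133.950 / 0.75 = 178.600 mm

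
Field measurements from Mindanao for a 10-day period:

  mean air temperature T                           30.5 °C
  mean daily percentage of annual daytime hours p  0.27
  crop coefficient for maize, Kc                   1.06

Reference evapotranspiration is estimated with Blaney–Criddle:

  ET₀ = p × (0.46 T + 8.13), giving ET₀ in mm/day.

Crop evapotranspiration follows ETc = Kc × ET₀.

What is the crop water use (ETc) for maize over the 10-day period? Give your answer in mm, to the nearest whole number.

ET₀ = 0.27 × (0.46 × 30.5 + 8.13) = 0.27 × 22.160 = 5.9832 mm/d
ETc = Kc × ET₀ = 1.06 × 5.9832 = 6.3422 mm/d
Over 10 days: 6.3422 × 10 = 63.422 mm

63 mm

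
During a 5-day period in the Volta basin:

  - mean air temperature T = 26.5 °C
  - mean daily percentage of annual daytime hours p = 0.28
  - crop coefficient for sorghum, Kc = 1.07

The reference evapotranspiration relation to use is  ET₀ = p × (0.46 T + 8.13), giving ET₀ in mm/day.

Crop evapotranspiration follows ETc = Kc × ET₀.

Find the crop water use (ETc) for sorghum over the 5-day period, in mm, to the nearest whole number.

ET₀ = 0.28 × (0.46 × 26.5 + 8.13) = 0.28 × 20.320 = 5.6896 mm/d
ETc = Kc × ET₀ = 1.07 × 5.6896 = 6.0879 mm/d
Over 5 days: 6.0879 × 5 = 30.440 mm

30 mm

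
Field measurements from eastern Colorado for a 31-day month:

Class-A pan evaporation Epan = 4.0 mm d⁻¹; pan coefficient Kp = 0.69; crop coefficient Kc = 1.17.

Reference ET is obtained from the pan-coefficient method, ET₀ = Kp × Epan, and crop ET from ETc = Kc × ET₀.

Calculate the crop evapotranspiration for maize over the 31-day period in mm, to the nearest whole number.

100 mm

ET₀ = 0.69 × 4.0 = 2.7600 mm/d
ETc = Kc × ET₀ = 1.17 × 2.7600 = 3.2292 mm/d
Over 31 days: 3.2292 × 31 = 100.105 mm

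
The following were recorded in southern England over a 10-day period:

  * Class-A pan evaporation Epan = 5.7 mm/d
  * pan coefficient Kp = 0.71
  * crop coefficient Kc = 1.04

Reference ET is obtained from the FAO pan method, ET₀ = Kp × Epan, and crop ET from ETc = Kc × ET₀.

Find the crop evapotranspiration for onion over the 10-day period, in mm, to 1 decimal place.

ET₀ = 0.71 × 5.7 = 4.0470 mm/d
ETc = Kc × ET₀ = 1.04 × 4.0470 = 4.2089 mm/d
Over 10 days: 4.2089 × 10 = 42.089 mm

42.1 mm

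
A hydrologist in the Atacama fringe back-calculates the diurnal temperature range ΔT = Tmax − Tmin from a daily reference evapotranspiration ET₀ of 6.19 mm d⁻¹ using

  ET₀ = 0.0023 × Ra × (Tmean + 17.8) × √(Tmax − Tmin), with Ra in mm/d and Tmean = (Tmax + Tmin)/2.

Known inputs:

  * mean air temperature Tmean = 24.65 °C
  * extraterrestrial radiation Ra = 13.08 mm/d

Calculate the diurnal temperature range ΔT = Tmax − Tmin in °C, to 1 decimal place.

23.5 °C

√ΔT = ET₀ / [0.0023 × Ra × (Tmean+17.8)] = 6.19 / (0.0023 × 13.08 × 42.45) = 4.8470
ΔT = 4.8470² = 23.493 °C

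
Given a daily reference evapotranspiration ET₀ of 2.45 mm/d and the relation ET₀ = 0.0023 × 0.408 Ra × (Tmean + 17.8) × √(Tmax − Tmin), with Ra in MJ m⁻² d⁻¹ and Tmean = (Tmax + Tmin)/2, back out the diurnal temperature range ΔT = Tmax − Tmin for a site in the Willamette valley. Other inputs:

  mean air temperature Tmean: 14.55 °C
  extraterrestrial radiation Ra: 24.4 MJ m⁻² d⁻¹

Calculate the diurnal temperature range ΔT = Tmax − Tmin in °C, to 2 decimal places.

10.94 °C

√ΔT = ET₀ / [0.0023 × 0.408 × Ra × (Tmean+17.8)] = 2.45 / (0.0023 × 9.9552 × 32.35) = 3.3076
ΔT = 3.3076² = 10.940 °C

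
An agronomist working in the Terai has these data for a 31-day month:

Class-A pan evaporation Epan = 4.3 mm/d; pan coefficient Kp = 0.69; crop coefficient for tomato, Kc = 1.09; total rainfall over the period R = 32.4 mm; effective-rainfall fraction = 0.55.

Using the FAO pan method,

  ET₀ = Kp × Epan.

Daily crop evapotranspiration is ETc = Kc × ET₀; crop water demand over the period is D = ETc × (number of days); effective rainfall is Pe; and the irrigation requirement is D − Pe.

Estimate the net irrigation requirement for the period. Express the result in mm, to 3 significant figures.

ET₀ = 0.69 × 4.3 = 2.9670 mm/d
ETc = Kc × ET₀ = 1.09 × 2.9670 = 3.2340 mm/d
Crop demand D = ETc × 31 d = 3.2340 × 31 = 100.254 mm
Pe = 0.55 × 32.4 = 17.820 mm
D − Pe = 100.254 − 17.820 = 82.434 mm

82.4 mm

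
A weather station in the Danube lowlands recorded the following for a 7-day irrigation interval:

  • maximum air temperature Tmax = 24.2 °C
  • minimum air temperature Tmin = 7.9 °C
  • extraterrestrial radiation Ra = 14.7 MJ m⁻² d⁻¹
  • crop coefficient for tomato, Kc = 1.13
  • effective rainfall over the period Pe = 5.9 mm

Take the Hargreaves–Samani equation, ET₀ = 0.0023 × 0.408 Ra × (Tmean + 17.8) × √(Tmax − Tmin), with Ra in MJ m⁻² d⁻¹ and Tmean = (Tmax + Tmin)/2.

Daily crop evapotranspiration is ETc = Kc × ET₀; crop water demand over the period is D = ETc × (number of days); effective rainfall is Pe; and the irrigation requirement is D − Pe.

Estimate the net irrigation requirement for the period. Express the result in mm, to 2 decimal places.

Tmean = (24.2 + 7.9)/2 = 16.05 °C
0.408 Ra = 0.408 × 14.7 = 5.9976 mm/d equivalent
ET₀ = 0.0023 × 5.9976 × (16.05 + 17.8) × √16.3 = 0.0023 × 5.9976 × 33.85 × 4.0373 = 1.8852 mm/d
ETc = Kc × ET₀ = 1.13 × 1.8852 = 2.1303 mm/d
Crop demand D = ETc × 7 d = 2.1303 × 7 = 14.912 mm
D − Pe = 14.912 − 5.9 = 9.012 mm

9.01 mm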